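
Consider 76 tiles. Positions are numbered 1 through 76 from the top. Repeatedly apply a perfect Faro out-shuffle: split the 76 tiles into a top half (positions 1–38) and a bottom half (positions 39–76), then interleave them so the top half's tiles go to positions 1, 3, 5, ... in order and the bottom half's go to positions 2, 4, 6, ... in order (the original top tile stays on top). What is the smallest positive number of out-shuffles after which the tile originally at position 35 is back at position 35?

20

Follow position 35 under repeated out-shuffles:
35 → 69 → 62 → 48 → 20 → 39 → 2 → 3 → 5 → 9 → 17 → 33 → 65 → 54 → 32 → 63 → 50 → 24 → 47 → 18 → 35
It first returns after 20 out-shuffles.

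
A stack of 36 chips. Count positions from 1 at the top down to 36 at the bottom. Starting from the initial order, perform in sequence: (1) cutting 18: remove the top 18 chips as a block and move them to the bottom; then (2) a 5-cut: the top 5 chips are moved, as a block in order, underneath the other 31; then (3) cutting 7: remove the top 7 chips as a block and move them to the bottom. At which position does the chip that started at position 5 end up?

11

Track the chip from position 5 forward through each operation:
  after op 1 (cut 18): 5 → 23
  after op 2 (cut 5): 23 → 18
  after op 3 (cut 7): 18 → 11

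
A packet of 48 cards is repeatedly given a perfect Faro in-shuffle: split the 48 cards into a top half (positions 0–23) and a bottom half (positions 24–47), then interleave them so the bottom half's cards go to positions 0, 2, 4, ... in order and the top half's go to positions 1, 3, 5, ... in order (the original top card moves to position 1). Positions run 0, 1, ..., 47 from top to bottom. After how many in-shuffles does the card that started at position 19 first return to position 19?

21

Follow position 19 under repeated in-shuffles:
19 → 39 → 30 → 12 → 25 → 2 → 5 → 11 → ... → 19 (length 21)
It first returns after 21 in-shuffles.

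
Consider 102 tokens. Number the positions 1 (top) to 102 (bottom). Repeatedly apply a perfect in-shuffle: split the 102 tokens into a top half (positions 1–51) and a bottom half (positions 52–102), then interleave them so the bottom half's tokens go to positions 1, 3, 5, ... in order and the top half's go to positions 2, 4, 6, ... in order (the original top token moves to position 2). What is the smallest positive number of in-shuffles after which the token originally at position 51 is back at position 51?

51

Follow position 51 under repeated in-shuffles:
51 → 102 → 101 → 99 → 95 → 87 → 71 → 39 → ... → 51 (length 51)
It first returns after 51 in-shuffles.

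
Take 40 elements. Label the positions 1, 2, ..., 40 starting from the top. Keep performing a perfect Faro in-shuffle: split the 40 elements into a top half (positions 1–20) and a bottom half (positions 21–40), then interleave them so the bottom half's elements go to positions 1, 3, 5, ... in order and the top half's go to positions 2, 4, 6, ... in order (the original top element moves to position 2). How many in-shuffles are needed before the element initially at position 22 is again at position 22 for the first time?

20

Follow position 22 under repeated in-shuffles:
22 → 3 → 6 → 12 → 24 → 7 → 14 → 28 → 15 → 30 → 19 → 38 → 35 → 29 → 17 → 34 → 27 → 13 → 26 → 11 → 22
It first returns after 20 in-shuffles.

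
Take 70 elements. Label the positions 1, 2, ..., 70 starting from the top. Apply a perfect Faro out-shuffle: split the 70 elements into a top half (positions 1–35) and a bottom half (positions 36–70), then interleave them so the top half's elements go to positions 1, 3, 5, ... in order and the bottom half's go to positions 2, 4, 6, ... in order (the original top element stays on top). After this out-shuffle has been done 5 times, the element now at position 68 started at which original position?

57

Work backwards from position 68, undoing one out-shuffle at a time:
68 ← 69 ← 35 ← 18 ← 44 ← 57
So the element now at position 68 started at position 57.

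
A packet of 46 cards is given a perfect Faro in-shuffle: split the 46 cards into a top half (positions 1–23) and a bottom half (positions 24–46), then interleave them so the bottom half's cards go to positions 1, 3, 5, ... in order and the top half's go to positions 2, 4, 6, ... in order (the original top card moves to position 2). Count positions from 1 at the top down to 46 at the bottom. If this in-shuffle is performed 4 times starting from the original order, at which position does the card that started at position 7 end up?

Track the card's position through each in-shuffle:
7 → 14 → 28 → 9 → 18

18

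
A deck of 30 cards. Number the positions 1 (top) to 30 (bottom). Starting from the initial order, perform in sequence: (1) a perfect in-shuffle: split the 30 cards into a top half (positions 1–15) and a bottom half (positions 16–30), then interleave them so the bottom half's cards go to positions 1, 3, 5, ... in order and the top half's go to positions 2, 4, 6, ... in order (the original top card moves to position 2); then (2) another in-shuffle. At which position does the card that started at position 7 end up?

28

Track the card from position 7 forward through each operation:
  after op 1 (in-shuffle): 7 → 14
  after op 2 (in-shuffle): 14 → 28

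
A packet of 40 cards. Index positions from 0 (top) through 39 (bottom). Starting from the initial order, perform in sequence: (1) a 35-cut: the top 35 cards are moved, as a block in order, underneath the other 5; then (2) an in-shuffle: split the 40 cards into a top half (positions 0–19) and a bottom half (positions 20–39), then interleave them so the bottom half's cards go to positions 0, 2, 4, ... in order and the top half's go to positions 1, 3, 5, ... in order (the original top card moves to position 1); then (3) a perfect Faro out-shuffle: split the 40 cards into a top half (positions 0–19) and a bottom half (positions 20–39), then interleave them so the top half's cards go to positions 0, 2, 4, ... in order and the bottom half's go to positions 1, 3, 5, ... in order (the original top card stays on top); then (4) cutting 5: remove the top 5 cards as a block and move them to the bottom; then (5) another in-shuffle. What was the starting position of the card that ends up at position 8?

Undo the operations in reverse order, starting from position 8:
  undo op 5 (in-shuffle, from bottom half): 8 ← 24
  undo op 4 (cut 5): 24 ← 29
  undo op 3 (out-shuffle, from bottom half): 29 ← 34
  undo op 2 (in-shuffle, from bottom half): 34 ← 37
  undo op 1 (cut 35): 37 ← 32
So the card at position 8 came from original position 32.

32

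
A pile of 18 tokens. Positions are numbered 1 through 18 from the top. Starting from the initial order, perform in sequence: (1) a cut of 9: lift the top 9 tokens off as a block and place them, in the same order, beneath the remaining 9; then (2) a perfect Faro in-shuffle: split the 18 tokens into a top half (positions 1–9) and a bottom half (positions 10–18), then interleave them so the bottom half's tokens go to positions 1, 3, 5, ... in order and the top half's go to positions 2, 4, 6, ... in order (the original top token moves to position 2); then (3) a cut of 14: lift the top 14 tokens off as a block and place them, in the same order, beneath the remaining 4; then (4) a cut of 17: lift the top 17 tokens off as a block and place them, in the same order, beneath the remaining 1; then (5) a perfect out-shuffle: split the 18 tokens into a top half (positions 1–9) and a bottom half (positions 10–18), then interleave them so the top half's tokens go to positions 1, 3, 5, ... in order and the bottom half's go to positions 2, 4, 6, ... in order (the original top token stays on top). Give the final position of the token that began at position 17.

Track the token from position 17 forward through each operation:
  after op 1 (cut 9): 17 → 8
  after op 2 (in-shuffle): 8 → 16
  after op 3 (cut 14): 16 → 2
  after op 4 (cut 17): 2 → 3
  after op 5 (out-shuffle): 3 → 5

5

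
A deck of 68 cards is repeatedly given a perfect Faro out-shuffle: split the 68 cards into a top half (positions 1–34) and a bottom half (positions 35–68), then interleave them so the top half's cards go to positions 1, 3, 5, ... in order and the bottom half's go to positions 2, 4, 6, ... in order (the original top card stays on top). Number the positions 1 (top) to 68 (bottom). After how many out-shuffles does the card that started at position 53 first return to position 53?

66

Follow position 53 under repeated out-shuffles:
53 → 38 → 8 → 15 → 29 → 57 → 46 → 24 → ... → 53 (length 66)
It first returns after 66 out-shuffles.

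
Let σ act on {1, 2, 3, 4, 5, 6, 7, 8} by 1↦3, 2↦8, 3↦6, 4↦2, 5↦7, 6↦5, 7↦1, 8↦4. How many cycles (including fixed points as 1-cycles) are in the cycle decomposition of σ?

2

Cycle decomposition: (1 3 6 5 7) (2 8 4).
2 cycles.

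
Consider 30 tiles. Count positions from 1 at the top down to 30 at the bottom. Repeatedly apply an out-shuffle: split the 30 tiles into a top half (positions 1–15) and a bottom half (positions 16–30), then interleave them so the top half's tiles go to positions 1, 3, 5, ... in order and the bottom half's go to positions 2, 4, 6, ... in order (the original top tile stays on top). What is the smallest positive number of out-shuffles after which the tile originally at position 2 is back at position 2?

28

Follow position 2 under repeated out-shuffles:
2 → 3 → 5 → 9 → 17 → 4 → 7 → 13 → ... → 2 (length 28)
It first returns after 28 out-shuffles.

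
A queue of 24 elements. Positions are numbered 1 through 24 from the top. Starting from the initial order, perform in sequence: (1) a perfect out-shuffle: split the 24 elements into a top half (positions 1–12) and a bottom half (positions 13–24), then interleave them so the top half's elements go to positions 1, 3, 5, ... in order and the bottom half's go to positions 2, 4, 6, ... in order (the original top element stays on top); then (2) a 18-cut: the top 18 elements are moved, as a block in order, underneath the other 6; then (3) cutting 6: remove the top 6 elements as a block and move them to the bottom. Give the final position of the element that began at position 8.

Track the element from position 8 forward through each operation:
  after op 1 (out-shuffle): 8 → 15
  after op 2 (cut 18): 15 → 21
  after op 3 (cut 6): 21 → 15

15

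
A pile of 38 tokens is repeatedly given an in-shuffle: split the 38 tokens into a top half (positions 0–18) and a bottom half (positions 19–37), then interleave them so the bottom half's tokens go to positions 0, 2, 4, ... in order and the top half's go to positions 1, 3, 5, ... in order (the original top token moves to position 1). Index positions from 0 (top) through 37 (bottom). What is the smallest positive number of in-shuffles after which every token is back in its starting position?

12

The in-shuffle permutes the 38 positions with cycle lengths [2, 12, 12, 12].
Every token is home exactly when every cycle has completed a whole number of laps, i.e. after lcm(2, 12) = 12 in-shuffles.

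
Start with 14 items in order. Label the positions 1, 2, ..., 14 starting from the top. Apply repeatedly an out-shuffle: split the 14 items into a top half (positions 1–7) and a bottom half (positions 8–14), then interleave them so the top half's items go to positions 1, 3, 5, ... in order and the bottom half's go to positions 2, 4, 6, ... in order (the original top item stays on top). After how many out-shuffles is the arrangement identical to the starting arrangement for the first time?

12

The out-shuffle permutes the 14 positions with cycle lengths [1, 1, 12].
Every item is home exactly when every cycle has completed a whole number of laps, i.e. after lcm(1, 12) = 12 out-shuffles.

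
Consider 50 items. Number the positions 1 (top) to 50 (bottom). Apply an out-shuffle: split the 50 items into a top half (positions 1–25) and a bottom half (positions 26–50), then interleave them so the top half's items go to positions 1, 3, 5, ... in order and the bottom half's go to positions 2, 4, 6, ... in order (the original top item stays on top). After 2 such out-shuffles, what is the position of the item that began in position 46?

Track the item's position through each out-shuffle:
46 → 42 → 34

34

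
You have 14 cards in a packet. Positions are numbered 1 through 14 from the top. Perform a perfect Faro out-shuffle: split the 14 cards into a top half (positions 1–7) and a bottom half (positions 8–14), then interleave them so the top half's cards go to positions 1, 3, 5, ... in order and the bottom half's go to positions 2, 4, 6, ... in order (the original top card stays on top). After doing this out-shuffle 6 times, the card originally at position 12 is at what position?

Track the card's position through each out-shuffle:
12 → 10 → 6 → 11 → 8 → 2 → 3

3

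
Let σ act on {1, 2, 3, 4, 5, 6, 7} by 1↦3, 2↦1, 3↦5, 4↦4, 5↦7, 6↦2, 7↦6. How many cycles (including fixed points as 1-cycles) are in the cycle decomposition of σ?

2

Cycle decomposition: (1 3 5 7 6 2) (4).
2 cycles.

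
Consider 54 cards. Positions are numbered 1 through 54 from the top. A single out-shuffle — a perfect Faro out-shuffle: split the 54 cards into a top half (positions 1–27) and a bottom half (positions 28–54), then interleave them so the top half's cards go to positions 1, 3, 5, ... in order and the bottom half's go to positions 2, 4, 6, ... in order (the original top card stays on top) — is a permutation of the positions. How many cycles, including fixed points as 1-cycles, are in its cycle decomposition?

3

Trace each unvisited position around until it returns:
(1) (2 3 5 9 17 33 ... len 52) (54)
3 cycles in total.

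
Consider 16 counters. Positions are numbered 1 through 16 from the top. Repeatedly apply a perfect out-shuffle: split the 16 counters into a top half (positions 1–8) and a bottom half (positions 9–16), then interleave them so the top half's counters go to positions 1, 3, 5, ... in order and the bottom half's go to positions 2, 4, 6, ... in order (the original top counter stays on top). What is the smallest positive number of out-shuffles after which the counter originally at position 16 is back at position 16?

Position 16 is fixed by the out-shuffle; it is already back after 1 application.

1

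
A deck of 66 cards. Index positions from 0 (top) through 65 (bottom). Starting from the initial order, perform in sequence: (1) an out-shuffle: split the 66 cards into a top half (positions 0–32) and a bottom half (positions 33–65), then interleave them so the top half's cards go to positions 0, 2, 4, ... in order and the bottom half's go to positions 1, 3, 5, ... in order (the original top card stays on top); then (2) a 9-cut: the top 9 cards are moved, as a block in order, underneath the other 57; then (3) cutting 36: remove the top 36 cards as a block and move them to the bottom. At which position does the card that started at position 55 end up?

0

Track the card from position 55 forward through each operation:
  after op 1 (out-shuffle): 55 → 45
  after op 2 (cut 9): 45 → 36
  after op 3 (cut 36): 36 → 0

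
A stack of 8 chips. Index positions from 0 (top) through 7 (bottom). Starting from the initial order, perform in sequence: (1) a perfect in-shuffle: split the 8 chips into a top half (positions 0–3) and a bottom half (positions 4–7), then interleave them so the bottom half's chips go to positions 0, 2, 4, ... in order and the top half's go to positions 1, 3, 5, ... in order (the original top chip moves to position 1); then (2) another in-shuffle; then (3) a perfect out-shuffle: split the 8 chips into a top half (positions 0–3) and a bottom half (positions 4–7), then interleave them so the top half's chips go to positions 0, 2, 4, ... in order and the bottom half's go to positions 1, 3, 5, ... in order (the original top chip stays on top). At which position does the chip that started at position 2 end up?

4

Track the chip from position 2 forward through each operation:
  after op 1 (in-shuffle): 2 → 5
  after op 2 (in-shuffle): 5 → 2
  after op 3 (out-shuffle): 2 → 4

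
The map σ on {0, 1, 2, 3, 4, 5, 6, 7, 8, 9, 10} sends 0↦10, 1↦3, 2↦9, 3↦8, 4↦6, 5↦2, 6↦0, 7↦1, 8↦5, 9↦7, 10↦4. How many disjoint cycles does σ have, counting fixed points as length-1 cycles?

2

Cycle decomposition: (0 10 4 6) (1 3 8 5 2 9 7).
2 cycles.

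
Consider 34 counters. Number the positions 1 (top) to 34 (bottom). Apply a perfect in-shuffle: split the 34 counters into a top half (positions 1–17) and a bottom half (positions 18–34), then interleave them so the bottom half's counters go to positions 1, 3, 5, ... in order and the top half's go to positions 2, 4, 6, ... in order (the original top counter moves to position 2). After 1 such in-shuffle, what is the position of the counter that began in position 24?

13

Track the counter's position through each in-shuffle:
24 → 13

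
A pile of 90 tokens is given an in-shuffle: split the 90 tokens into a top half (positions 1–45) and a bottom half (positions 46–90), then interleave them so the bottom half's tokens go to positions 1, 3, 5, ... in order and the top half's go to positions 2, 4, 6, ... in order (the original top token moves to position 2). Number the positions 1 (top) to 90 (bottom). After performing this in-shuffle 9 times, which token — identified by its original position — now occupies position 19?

61

Work backwards from position 19, undoing one in-shuffle at a time:
19 ← 55 ← 73 ← 82 ← 41 ← 66 ← 33 ← 62 ← 31 ← 61
So the token now at position 19 started at position 61.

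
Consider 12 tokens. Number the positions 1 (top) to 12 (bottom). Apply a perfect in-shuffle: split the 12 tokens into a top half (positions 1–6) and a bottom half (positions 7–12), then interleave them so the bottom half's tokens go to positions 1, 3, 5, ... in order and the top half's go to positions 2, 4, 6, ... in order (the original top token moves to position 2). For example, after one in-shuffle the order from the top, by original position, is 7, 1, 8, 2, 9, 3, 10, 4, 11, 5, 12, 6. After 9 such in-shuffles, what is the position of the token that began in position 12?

Track the token's position through each in-shuffle:
12 → 11 → 9 → 5 → 10 → 7 → 1 → 2 → 4 → 8

8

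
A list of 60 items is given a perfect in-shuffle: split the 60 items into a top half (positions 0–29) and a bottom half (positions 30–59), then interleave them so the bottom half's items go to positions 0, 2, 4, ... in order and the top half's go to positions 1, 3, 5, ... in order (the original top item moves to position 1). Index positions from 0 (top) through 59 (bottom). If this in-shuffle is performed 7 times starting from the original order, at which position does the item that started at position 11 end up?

Track the item's position through each in-shuffle:
11 → 23 → 47 → 34 → 8 → 17 → 35 → 10

10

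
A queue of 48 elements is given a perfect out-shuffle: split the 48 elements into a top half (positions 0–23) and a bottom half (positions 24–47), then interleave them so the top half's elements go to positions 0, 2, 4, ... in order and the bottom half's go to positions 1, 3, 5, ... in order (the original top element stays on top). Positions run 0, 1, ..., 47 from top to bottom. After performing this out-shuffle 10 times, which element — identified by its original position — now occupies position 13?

Work backwards from position 13, undoing one out-shuffle at a time:
13 ← 30 ← 15 ← 31 ← 39 ← 43 ← 45 ← 46 ← 23 ← 35 ← 41
So the element now at position 13 started at position 41.

41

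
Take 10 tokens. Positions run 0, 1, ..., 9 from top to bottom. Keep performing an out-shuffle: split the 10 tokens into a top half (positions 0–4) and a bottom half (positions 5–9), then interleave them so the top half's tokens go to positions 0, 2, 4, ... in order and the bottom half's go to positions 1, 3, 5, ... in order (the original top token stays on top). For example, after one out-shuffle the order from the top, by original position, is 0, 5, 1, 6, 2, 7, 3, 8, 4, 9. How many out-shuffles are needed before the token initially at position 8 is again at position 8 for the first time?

Follow position 8 under repeated out-shuffles:
8 → 7 → 5 → 1 → 2 → 4 → 8
It first returns after 6 out-shuffles.

6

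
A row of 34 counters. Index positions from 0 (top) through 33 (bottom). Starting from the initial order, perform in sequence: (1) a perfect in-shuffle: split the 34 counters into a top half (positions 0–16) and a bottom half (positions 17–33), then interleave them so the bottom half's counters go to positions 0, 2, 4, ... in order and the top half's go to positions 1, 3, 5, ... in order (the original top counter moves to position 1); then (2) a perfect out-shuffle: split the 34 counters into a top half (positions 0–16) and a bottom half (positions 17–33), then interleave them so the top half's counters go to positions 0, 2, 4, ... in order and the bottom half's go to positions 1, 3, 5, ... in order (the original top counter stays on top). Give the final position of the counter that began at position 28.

11

Track the counter from position 28 forward through each operation:
  after op 1 (in-shuffle): 28 → 22
  after op 2 (out-shuffle): 22 → 11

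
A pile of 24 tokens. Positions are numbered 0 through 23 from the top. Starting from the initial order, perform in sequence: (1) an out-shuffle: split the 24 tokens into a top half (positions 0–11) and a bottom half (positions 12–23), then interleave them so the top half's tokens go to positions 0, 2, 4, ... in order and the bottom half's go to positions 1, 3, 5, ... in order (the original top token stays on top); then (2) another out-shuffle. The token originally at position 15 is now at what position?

Track the token from position 15 forward through each operation:
  after op 1 (out-shuffle): 15 → 7
  after op 2 (out-shuffle): 7 → 14

14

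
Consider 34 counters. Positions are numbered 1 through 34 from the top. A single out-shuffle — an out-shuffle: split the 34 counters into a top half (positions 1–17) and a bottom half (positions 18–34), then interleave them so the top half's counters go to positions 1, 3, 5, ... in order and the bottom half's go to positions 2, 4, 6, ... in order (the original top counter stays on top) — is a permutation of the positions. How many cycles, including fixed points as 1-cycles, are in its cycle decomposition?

6

Trace each unvisited position around until it returns:
(1) (2 3 5 9 17 33 32 30 26 18) (4 7 13 25 16 31 28 22 10 19) (6 11 21 8 15 29 24 14 27 20) (12 23) (34)
6 cycles in total.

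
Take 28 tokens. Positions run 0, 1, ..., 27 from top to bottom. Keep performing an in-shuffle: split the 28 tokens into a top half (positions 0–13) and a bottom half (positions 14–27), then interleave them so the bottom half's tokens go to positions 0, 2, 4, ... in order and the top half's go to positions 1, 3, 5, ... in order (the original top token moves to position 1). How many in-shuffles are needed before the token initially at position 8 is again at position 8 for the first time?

Follow position 8 under repeated in-shuffles:
8 → 17 → 6 → 13 → 27 → 26 → 24 → 20 → ... → 8 (length 28)
It first returns after 28 in-shuffles.

28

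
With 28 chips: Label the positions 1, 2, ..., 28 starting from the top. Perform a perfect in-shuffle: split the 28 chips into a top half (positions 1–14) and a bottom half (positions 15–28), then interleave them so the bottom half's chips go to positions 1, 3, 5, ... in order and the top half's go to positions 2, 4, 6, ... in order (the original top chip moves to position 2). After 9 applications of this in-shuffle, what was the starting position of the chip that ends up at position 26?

Work backwards from position 26, undoing one in-shuffle at a time:
26 ← 13 ← 21 ← 25 ← 27 ← 28 ← 14 ← 7 ← 18 ← 9
So the chip now at position 26 started at position 9.

9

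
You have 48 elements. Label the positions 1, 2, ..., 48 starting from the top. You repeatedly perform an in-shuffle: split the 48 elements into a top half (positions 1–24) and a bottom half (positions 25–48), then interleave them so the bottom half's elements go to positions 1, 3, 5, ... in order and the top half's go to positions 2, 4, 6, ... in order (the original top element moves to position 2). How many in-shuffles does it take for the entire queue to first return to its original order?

The in-shuffle permutes the 48 positions with cycle lengths [3, 3, 21, 21].
Every element is home exactly when every cycle has completed a whole number of laps, i.e. after lcm(3, 21) = 21 in-shuffles.

21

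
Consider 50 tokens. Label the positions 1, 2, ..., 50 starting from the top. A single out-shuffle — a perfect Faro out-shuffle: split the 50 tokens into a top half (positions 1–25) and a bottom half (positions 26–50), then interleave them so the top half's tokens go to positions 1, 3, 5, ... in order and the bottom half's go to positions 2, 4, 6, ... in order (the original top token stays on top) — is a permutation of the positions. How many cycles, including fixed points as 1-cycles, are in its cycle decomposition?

6

Trace each unvisited position around until it returns:
(1) (2 3 5 9 17 33 ... len 21) (4 7 13 25 49 48 ... len 21) (8 15 29) (22 43 36) (50)
6 cycles in total.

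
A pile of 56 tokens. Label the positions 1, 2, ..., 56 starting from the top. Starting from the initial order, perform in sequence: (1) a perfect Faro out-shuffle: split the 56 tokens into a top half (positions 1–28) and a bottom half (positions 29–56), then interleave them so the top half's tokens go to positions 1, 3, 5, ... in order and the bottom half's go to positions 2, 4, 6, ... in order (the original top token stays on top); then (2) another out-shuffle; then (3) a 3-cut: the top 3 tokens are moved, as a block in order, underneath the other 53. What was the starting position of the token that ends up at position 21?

48

Undo the operations in reverse order, starting from position 21:
  undo op 3 (cut 3): 21 ← 24
  undo op 2 (out-shuffle, from bottom half): 24 ← 40
  undo op 1 (out-shuffle, from bottom half): 40 ← 48
So the token at position 21 came from original position 48.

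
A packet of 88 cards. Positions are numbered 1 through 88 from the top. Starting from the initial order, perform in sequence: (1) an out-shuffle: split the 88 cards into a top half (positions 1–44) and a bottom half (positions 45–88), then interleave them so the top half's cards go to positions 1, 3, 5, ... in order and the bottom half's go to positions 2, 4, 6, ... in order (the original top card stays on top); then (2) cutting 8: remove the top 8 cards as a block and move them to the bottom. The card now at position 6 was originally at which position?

51

Undo the operations in reverse order, starting from position 6:
  undo op 2 (cut 8): 6 ← 14
  undo op 1 (out-shuffle, from bottom half): 14 ← 51
So the card at position 6 came from original position 51.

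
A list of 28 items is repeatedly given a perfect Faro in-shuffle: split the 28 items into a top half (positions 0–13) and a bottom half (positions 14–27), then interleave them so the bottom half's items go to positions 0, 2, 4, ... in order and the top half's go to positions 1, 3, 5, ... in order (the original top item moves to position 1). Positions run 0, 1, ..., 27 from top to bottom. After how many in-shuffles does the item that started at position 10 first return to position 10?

Follow position 10 under repeated in-shuffles:
10 → 21 → 14 → 0 → 1 → 3 → 7 → 15 → ... → 10 (length 28)
It first returns after 28 in-shuffles.

28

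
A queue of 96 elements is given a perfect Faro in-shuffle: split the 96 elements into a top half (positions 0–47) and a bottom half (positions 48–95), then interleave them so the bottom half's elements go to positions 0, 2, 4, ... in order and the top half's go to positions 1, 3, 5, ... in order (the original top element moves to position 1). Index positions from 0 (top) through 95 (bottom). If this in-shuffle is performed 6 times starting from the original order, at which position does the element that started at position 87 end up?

Track the element's position through each in-shuffle:
87 → 78 → 60 → 24 → 49 → 2 → 5

5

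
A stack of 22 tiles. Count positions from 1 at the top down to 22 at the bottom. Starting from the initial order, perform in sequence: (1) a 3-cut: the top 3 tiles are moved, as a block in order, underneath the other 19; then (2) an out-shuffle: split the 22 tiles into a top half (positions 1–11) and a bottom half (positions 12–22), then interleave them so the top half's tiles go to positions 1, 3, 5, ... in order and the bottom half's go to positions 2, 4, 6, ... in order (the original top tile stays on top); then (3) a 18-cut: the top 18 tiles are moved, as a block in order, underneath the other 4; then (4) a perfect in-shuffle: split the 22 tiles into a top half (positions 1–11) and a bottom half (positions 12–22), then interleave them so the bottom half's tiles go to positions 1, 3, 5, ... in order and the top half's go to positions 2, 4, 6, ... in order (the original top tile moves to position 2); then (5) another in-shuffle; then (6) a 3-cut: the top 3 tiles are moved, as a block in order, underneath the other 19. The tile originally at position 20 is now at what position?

15

Track the tile from position 20 forward through each operation:
  after op 1 (cut 3): 20 → 17
  after op 2 (out-shuffle): 17 → 12
  after op 3 (cut 18): 12 → 16
  after op 4 (in-shuffle): 16 → 9
  after op 5 (in-shuffle): 9 → 18
  after op 6 (cut 3): 18 → 15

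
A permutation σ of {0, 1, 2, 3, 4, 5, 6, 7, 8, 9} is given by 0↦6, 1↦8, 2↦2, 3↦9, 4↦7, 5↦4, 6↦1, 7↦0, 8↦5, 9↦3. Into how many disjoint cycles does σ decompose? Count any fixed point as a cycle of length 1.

Cycle decomposition: (0 6 1 8 5 4 7) (2) (3 9).
3 cycles.

3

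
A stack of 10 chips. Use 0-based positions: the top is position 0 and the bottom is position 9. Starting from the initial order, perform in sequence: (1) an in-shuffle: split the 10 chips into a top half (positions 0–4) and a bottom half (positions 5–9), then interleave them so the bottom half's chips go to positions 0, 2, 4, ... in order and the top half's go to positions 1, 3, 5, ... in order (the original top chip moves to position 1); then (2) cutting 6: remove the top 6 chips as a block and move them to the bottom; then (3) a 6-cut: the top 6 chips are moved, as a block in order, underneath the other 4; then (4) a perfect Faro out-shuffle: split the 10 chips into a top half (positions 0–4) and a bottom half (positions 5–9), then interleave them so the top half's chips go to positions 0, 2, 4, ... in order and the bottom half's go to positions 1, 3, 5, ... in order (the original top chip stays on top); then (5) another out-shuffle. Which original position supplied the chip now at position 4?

1

Undo the operations in reverse order, starting from position 4:
  undo op 5 (out-shuffle, from top half): 4 ← 2
  undo op 4 (out-shuffle, from top half): 2 ← 1
  undo op 3 (cut 6): 1 ← 7
  undo op 2 (cut 6): 7 ← 3
  undo op 1 (in-shuffle, from top half): 3 ← 1
So the chip at position 4 came from original position 1.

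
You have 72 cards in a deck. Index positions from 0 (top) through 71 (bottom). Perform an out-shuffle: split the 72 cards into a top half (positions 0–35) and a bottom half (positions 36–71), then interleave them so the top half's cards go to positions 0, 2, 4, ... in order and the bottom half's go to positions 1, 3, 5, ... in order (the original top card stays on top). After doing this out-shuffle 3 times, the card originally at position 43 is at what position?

Track the card's position through each out-shuffle:
43 → 15 → 30 → 60

60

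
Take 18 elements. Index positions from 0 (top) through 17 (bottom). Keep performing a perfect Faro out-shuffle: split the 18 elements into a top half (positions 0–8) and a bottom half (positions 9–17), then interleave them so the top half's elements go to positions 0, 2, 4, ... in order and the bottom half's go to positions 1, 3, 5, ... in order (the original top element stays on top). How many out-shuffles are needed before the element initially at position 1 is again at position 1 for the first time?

Follow position 1 under repeated out-shuffles:
1 → 2 → 4 → 8 → 16 → 15 → 13 → 9 → 1
It first returns after 8 out-shuffles.

8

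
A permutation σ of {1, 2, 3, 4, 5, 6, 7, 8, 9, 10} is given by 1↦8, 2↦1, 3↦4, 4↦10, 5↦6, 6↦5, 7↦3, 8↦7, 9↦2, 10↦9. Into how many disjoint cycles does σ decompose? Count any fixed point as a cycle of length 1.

2

Cycle decomposition: (1 8 7 3 4 10 9 2) (5 6).
2 cycles.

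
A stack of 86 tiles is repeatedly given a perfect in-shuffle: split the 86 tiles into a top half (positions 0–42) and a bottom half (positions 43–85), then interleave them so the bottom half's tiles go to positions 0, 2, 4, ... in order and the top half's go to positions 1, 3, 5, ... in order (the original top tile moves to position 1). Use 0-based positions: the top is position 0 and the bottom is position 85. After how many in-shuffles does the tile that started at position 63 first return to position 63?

28

Follow position 63 under repeated in-shuffles:
63 → 40 → 81 → 76 → 66 → 46 → 6 → 13 → ... → 63 (length 28)
It first returns after 28 in-shuffles.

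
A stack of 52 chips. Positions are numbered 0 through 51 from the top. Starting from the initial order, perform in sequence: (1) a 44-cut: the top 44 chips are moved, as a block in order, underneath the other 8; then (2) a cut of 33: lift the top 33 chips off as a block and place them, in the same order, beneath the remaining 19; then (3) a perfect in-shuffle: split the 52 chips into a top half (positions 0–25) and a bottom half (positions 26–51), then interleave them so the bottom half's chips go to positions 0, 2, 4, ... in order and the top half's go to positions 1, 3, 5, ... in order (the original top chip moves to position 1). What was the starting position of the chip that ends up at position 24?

11

Undo the operations in reverse order, starting from position 24:
  undo op 3 (in-shuffle, from bottom half): 24 ← 38
  undo op 2 (cut 33): 38 ← 19
  undo op 1 (cut 44): 19 ← 11
So the chip at position 24 came from original position 11.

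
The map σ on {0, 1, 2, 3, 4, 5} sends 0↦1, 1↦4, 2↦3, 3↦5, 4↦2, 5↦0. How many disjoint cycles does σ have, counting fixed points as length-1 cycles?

Cycle decomposition: (0 1 4 2 3 5).
1 cycle.

1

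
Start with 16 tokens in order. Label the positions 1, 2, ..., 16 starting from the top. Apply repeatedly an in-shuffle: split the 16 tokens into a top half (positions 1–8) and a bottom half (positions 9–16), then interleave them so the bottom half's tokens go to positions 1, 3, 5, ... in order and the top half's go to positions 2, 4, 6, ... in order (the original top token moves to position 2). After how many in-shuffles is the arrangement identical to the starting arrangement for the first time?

The in-shuffle permutes the 16 positions with cycle lengths [8, 8].
Every token is home exactly when every cycle has completed a whole number of laps, i.e. after lcm(8) = 8 in-shuffles.

8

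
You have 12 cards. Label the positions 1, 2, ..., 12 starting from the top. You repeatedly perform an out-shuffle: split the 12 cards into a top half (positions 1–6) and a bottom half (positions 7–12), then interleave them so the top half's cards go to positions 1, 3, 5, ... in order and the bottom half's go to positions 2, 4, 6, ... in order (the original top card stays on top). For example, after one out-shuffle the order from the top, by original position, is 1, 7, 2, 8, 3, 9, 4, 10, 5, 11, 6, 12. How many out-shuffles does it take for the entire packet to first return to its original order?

The out-shuffle permutes the 12 positions with cycle lengths [1, 1, 10].
Every card is home exactly when every cycle has completed a whole number of laps, i.e. after lcm(1, 10) = 10 out-shuffles.

10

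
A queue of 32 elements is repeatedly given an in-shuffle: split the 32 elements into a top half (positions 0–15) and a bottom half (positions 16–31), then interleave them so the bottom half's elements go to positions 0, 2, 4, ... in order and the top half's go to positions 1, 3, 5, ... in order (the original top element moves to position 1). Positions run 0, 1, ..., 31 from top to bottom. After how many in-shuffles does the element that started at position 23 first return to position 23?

Follow position 23 under repeated in-shuffles:
23 → 14 → 29 → 26 → 20 → 8 → 17 → 2 → 5 → 11 → 23
It first returns after 10 in-shuffles.

10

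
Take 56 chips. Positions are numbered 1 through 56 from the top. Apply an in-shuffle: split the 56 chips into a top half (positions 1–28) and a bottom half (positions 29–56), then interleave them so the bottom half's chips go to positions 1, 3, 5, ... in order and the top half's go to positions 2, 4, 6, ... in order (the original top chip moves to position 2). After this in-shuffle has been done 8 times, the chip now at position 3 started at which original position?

51

Work backwards from position 3, undoing one in-shuffle at a time:
3 ← 30 ← 15 ← 36 ← 18 ← 9 ← 33 ← 45 ← 51
So the chip now at position 3 started at position 51.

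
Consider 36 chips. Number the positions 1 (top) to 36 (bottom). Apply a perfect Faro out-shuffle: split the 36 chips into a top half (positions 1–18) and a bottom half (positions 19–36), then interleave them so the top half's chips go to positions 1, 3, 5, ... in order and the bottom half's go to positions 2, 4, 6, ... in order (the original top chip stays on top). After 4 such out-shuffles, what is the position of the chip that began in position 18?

Track the chip's position through each out-shuffle:
18 → 35 → 34 → 32 → 28

28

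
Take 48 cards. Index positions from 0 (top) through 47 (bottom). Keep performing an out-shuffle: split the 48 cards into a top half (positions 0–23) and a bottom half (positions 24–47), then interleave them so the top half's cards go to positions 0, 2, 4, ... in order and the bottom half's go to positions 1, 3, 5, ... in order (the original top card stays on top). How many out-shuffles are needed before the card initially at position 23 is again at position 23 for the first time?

Follow position 23 under repeated out-shuffles:
23 → 46 → 45 → 43 → 39 → 31 → 15 → 30 → ... → 23 (length 23)
It first returns after 23 out-shuffles.

23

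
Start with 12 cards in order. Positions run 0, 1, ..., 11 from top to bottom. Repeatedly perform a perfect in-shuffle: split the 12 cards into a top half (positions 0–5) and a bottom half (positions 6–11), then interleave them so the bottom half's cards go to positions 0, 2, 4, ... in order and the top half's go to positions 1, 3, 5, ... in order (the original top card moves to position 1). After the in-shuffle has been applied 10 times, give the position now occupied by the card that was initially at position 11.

2

Track the card's position through each in-shuffle:
11 → 10 → 8 → 4 → 9 → 6 → 0 → 1 → 3 → 7 → 2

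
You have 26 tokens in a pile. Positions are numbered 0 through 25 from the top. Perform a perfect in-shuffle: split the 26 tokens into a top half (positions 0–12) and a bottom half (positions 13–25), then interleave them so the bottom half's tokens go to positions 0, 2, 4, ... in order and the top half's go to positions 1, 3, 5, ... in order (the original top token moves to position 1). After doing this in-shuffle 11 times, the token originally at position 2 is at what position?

Track the token's position through each in-shuffle:
2 → 5 → 11 → 23 → 20 → 14 → 2 → 5 → 11 → 23 → 20 → 14

14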